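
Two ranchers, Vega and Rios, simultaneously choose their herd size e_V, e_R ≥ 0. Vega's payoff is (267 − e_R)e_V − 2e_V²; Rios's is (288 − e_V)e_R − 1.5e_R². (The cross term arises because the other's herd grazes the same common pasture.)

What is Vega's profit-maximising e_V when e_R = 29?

Expanding Vega's payoff: 267e_V − e_Re_V − 2e_V².
∂π/∂e_V = 267 − e_R − 4e_V = 0, so e_V = 66.75 − 0.25e_R.
At e_R = 29: e_V = 66.75 − 0.25·29 = 59.5.

59.5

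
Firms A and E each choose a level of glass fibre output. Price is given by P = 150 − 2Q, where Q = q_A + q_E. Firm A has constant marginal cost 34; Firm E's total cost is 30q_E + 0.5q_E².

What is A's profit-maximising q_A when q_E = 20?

Firm A's profit: π = q_A(150 − 2(q_A + q_E)) − 34q_A.
∂π/∂q_A = 116 − 4q_A − 2q_E = 0, so q_A = 29 − 0.5q_E.
At q_E = 20: q_A = 29 − 0.5·20 = 19.

19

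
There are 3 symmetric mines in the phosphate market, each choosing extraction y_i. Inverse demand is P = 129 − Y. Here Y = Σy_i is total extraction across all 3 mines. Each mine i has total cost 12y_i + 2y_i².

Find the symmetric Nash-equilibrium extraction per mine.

A representative mine's profit is π_i = y_i(129 − Y) − 12y_i − 2y_i², with Y = y_i + Σ_{j≠i} y_j.
First-order condition: 117 − 6y_i − Σ_{j≠i} y_j = 0.
With identical mines, set every y_j = y: then 117 − 6y − 2y = 0, i.e. y = 117/8 = 14.625.

14.625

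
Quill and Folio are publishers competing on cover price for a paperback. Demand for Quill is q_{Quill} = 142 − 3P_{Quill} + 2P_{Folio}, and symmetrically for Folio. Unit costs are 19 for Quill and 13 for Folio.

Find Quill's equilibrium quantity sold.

Quill's profit: π = (P_{Quill} − 19)(142 − 3P_{Quill} + 2P_{Folio}).
∂π/∂P_{Quill} = 199 − 6P_{Quill} + 2P_{Folio} = 0 ⇒ P_{Quill} = 199/6 + (1/3)P_{Folio}.
Similarly P_{Folio} = 181/6 + (1/3)P_{Quill}.
Substituting the second reaction function into the first: P_{Quill} = 199/6 + (1/3)(181/6 + (1/3)P_{Quill}), which gives (8/9)P_{Quill} = 389/9 ⇒ P_{Quill} = 48.625.
Then P_{Folio} = 181/6 + (1/3)·48.625 = 46.375.
q_{Quill} = 142 − 3·48.625 + 2·46.375 = 88.875.

88.875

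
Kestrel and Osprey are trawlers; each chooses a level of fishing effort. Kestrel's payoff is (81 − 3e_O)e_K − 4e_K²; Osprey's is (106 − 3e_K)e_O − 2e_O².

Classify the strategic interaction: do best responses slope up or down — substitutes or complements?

Expanding Kestrel's payoff: 81e_K − 3e_Oe_K − 4e_K².
∂π/∂e_K = 81 − 3e_O − 8e_K = 0, so e_K = 10.125 − 0.375e_O.
The best-response slope de_K/de_O = −0.375 < 0: the reaction function is downward-sloping, so the choices are strategic substitutes.

strategic substitutes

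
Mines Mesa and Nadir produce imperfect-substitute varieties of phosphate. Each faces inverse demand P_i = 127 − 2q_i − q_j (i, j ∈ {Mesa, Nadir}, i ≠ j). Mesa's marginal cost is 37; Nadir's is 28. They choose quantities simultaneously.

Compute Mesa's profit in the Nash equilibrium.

605.52

Mine Mesa's profit: π = q_{Mesa}(127 − 2q_{Mesa} − q_{Nadir}) − 37q_{Mesa}.
∂π/∂q_{Mesa} = 90 − 4q_{Mesa} − q_{Nadir} = 0 ⇒ q_{Mesa} = 22.5 − 0.25q_{Nadir}.
Similarly q_{Nadir} = 24.75 − 0.25q_{Mesa}.
Plugging q_{Nadir} into Mesa's best response: q_{Mesa} = 22.5 − 0.25(24.75 − 0.25q_{Mesa}) ⇒ 0.9375q_{Mesa} = 16.3125, so q_{Mesa} = 17.4.
Then q_{Nadir} = 24.75 − 0.25·17.4 = 20.4.
P_{Mesa} = 127 − 2·17.4 − 20.4 = 71.8.
Profit = (71.8 − 37)·17.4 = 605.52.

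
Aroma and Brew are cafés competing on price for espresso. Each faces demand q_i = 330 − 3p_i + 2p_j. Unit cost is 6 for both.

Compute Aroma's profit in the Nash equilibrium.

Aroma's profit: π = (p_{Aroma} − 6)(330 − 3p_{Aroma} + 2p_{Brew}).
∂π/∂p_{Aroma} = 348 − 6p_{Aroma} + 2p_{Brew} = 0 ⇒ p_{Aroma} = 58 + (1/3)p_{Brew}.
Setting p_{Aroma} = p_{Brew} in the reaction function: p_{Aroma} = 58 + (1/3)p_{Aroma}, so p_{Aroma} = 58 / (2/3) = 87.
q_{Aroma} = 330 − 3·87 + 2·87 = 243.
Profit = (87 − 6)·243 = 19683.

19683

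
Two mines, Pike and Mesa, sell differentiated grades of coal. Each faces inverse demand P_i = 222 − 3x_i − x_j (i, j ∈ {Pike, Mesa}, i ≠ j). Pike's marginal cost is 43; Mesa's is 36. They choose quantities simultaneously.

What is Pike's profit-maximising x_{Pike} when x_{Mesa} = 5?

29

Mine Pike's profit: π = x_{Pike}(222 − 3x_{Pike} − x_{Mesa}) − 43x_{Pike}.
∂π/∂x_{Pike} = 179 − 6x_{Pike} − x_{Mesa} = 0 ⇒ x_{Pike} = 179/6 − (1/6)x_{Mesa}.
At x_{Mesa} = 5: x_{Pike} = 179/6 − (1/6)·5 = 29.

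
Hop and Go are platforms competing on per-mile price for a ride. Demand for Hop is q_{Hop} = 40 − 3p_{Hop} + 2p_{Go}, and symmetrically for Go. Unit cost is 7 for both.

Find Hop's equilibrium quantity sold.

Hop's profit: π = (p_{Hop} − 7)(40 − 3p_{Hop} + 2p_{Go}).
∂π/∂p_{Hop} = 61 − 6p_{Hop} + 2p_{Go} = 0 ⇒ p_{Hop} = 61/6 + (1/3)p_{Go}.
By symmetry p_{Go} = p_{Hop}; substituting into the reaction function, (2/3)p_{Hop} = 61/6 and p_{Hop} = 15.25.
q_{Hop} = 40 − 3·15.25 + 2·15.25 = 24.75.

24.75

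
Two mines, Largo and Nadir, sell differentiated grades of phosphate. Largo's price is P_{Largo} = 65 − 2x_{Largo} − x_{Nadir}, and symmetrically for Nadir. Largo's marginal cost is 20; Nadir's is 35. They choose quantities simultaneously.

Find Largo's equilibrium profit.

200

Mine Largo's profit: π = x_{Largo}(65 − 2x_{Largo} − x_{Nadir}) − 20x_{Largo}.
∂π/∂x_{Largo} = 45 − 4x_{Largo} − x_{Nadir} = 0 ⇒ x_{Largo} = 11.25 − 0.25x_{Nadir}.
Similarly x_{Nadir} = 7.5 − 0.25x_{Largo}.
Substituting the second reaction function into the first: x_{Largo} = 11.25 − 0.25(7.5 − 0.25x_{Largo}), which gives 0.9375x_{Largo} = 9.375 ⇒ x_{Largo} = 10.
Then x_{Nadir} = 7.5 − 0.25·10 = 5.
P_{Largo} = 65 − 2·10 − 5 = 40.
Profit = (40 − 20)·10 = 200.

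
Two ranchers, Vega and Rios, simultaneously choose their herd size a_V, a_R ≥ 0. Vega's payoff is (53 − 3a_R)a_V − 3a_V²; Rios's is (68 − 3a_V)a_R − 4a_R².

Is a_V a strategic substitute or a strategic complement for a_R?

Expanding Vega's payoff: 53a_V − 3a_Ra_V − 3a_V².
∂π/∂a_V = 53 − 3a_R − 6a_V = 0, so a_V = 53/6 − 0.5a_R.
The best-response slope da_V/da_R = −0.5 < 0: the reaction function is downward-sloping, so the choices are strategic substitutes.

strategic substitutes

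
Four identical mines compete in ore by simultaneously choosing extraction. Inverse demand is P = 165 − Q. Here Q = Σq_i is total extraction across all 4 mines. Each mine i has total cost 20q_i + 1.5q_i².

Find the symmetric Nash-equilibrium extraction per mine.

18.125

A representative mine's profit is π_i = q_i(165 − Q) − 20q_i − 1.5q_i², with Q = q_i + Σ_{j≠i} q_j.
First-order condition: 145 − 5q_i − Σ_{j≠i} q_j = 0.
In a symmetric equilibrium every mine chooses the same q, so Σ_{j≠i} q_j = 3q. The condition becomes 145 − 8q = 0, giving q = 145/8 = 18.125.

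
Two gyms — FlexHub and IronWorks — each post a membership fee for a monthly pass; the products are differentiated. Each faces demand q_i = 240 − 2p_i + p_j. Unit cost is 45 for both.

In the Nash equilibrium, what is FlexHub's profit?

FlexHub's profit: π = (p_{FlexHub} − 45)(240 − 2p_{FlexHub} + p_{IronWorks}).
∂π/∂p_{FlexHub} = 330 − 4p_{FlexHub} + p_{IronWorks} = 0 ⇒ p_{FlexHub} = 82.5 + 0.25p_{IronWorks}.
The game is symmetric, so in equilibrium p_{IronWorks} = p_{FlexHub}: the reaction function gives 0.75p_{FlexHub} = 82.5, hence p_{FlexHub} = 110.
q_{FlexHub} = 240 − 2·110 + 110 = 130.
Profit = (110 − 45)·130 = 8450.

8450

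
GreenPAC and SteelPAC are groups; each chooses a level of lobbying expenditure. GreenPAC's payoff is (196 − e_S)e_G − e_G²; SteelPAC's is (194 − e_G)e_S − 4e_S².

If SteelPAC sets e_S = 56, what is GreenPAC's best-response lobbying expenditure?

70

Expanding GreenPAC's payoff: 196e_G − e_Se_G − e_G².
∂π/∂e_G = 196 − e_S − 2e_G = 0, so e_G = 98 − 0.5e_S.
At e_S = 56: e_G = 98 − 0.5·56 = 70.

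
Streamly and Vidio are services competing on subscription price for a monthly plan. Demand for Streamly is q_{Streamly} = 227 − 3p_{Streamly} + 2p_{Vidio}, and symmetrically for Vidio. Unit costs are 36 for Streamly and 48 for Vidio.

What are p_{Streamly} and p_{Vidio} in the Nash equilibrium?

86, 90.5

Streamly's profit: π = (p_{Streamly} − 36)(227 − 3p_{Streamly} + 2p_{Vidio}).
∂π/∂p_{Streamly} = 335 − 6p_{Streamly} + 2p_{Vidio} = 0 ⇒ p_{Streamly} = 335/6 + (1/3)p_{Vidio}.
Similarly p_{Vidio} = 371/6 + (1/3)p_{Streamly}.
Solving the two reaction functions simultaneously: (1 − (1/3)(1/3))p_{Streamly} = 335/6 + (1/3)·(371/6), so (8/9)p_{Streamly} = 688/9 and p_{Streamly} = 86.
Then p_{Vidio} = 371/6 + (1/3)·86 = 90.5.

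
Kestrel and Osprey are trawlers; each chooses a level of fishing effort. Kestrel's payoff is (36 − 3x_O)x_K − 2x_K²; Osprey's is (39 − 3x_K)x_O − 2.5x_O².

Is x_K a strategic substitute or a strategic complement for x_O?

Expanding Kestrel's payoff: 36x_K − 3x_Ox_K − 2x_K².
∂π/∂x_K = 36 − 3x_O − 4x_K = 0, so x_K = 9 − 0.75x_O.
The best-response slope dx_K/dx_O = −0.75 < 0: the reaction function is downward-sloping, so the choices are strategic substitutes.

strategic substitutes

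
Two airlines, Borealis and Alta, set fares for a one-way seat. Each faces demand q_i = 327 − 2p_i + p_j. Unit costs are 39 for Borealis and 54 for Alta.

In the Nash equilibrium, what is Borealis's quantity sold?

196

Borealis's profit: π = (p_{Borealis} − 39)(327 − 2p_{Borealis} + p_{Alta}).
∂π/∂p_{Borealis} = 405 − 4p_{Borealis} + p_{Alta} = 0 ⇒ p_{Borealis} = 101.25 + 0.25p_{Alta}.
Similarly p_{Alta} = 108.75 + 0.25p_{Borealis}.
Solving the two reaction functions simultaneously: (1 − (0.25)(0.25))p_{Borealis} = 101.25 + 0.25·108.75, so 0.9375p_{Borealis} = 128.4375 and p_{Borealis} = 137.
Then p_{Alta} = 108.75 + 0.25·137 = 143.
q_{Borealis} = 327 − 2·137 + 143 = 196.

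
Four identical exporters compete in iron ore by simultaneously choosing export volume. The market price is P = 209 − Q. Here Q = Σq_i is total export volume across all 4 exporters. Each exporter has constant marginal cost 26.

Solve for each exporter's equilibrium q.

A representative exporter's profit is π_i = q_i(209 − Q) − 26q_i, with Q = q_i + Σ_{j≠i} q_j.
First-order condition: 183 − 2q_i − Σ_{j≠i} q_j = 0.
With identical exporters, set every q_j = q: then 183 − 2q − 3q = 0, i.e. q = 183/5 = 36.6.

36.6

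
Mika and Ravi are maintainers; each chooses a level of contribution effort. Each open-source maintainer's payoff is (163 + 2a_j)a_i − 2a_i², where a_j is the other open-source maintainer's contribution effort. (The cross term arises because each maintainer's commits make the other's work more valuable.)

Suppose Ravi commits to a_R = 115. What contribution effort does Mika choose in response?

Mika's payoff is (163 + 2a_R)a_M − 2a_M².
∂π/∂a_M = 163 + 2a_R − 4a_M = 0, so a_M = 40.75 + 0.5a_R.
At a_R = 115: a_M = 40.75 + 0.5·115 = 98.25.

98.25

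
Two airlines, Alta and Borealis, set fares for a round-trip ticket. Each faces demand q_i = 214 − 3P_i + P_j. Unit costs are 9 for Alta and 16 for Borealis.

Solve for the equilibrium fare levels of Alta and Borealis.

Alta's profit: π = (P_{Alta} − 9)(214 − 3P_{Alta} + P_{Borealis}).
∂π/∂P_{Alta} = 241 − 6P_{Alta} + P_{Borealis} = 0 ⇒ P_{Alta} = 241/6 + (1/6)P_{Borealis}.
Similarly P_{Borealis} = 131/3 + (1/6)P_{Alta}.
Solving the two reaction functions simultaneously: (1 − (1/6)(1/6))P_{Alta} = 241/6 + (1/6)·(131/3), so (35/36)P_{Alta} = 427/9 and P_{Alta} = 48.8.
Then P_{Borealis} = 131/3 + (1/6)·48.8 = 51.8.

48.8, 51.8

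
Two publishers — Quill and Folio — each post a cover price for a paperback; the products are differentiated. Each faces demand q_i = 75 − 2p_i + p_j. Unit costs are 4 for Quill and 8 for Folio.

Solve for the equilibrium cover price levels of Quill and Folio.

28.2, 29.8

Quill's profit: π = (p_{Quill} − 4)(75 − 2p_{Quill} + p_{Folio}).
∂π/∂p_{Quill} = 83 − 4p_{Quill} + p_{Folio} = 0 ⇒ p_{Quill} = 20.75 + 0.25p_{Folio}.
Similarly p_{Folio} = 22.75 + 0.25p_{Quill}.
Plugging p_{Folio} into Quill's best response: p_{Quill} = 20.75 + 0.25(22.75 + 0.25p_{Quill}) ⇒ 0.9375p_{Quill} = 26.4375, so p_{Quill} = 28.2.
Then p_{Folio} = 22.75 + 0.25·28.2 = 29.8.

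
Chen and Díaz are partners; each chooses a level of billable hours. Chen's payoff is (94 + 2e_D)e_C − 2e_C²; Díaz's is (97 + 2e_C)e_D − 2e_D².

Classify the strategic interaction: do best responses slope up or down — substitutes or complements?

strategic complements

Expanding Chen's payoff: 94e_C + 2e_De_C − 2e_C².
∂π/∂e_C = 94 + 2e_D − 4e_C = 0, so e_C = 23.5 + 0.5e_D.
The best-response slope de_C/de_D = 0.5 > 0: the reaction function is upward-sloping, so the choices are strategic complements.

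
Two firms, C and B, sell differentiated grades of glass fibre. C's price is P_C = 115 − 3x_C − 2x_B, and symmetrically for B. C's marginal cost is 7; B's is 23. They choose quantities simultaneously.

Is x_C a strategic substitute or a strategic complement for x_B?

Firm C's profit: π = x_C(115 − 3x_C − 2x_B) − 7x_C.
∂π/∂x_C = 108 − 6x_C − 2x_B = 0 ⇒ x_C = 18 − (1/3)x_B.
The best-response slope dx_C/dx_B = −1/3 < 0: the reaction function is downward-sloping, so the choices are strategic substitutes.

strategic substitutes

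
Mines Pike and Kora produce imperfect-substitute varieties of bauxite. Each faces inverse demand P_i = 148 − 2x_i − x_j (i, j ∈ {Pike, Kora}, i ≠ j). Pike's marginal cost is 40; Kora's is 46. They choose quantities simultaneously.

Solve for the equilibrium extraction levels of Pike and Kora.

22, 20

Mine Pike's profit: π = x_{Pike}(148 − 2x_{Pike} − x_{Kora}) − 40x_{Pike}.
∂π/∂x_{Pike} = 108 − 4x_{Pike} − x_{Kora} = 0 ⇒ x_{Pike} = 27 − 0.25x_{Kora}.
Similarly x_{Kora} = 25.5 − 0.25x_{Pike}.
Solving the two reaction functions simultaneously: (1 − (−0.25)(−0.25))x_{Pike} = 27 − 0.25·25.5, so 0.9375x_{Pike} = 20.625 and x_{Pike} = 22.
Then x_{Kora} = 25.5 − 0.25·22 = 20.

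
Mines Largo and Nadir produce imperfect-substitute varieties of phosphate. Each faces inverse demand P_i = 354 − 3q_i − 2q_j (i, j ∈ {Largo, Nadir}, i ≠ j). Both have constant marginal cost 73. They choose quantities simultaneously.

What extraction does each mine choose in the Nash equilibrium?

35.125

Mine Largo's profit: π = q_{Largo}(354 − 3q_{Largo} − 2q_{Nadir}) − 73q_{Largo}.
∂π/∂q_{Largo} = 281 − 6q_{Largo} − 2q_{Nadir} = 0 ⇒ q_{Largo} = 281/6 − (1/3)q_{Nadir}.
By symmetry q_{Nadir} = q_{Largo}; substituting into the reaction function, (4/3)q_{Largo} = 281/6 and q_{Largo} = 35.125.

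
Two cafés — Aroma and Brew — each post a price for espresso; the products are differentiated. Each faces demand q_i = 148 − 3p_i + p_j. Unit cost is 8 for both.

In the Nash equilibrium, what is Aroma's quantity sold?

Aroma's profit: π = (p_{Aroma} − 8)(148 − 3p_{Aroma} + p_{Brew}).
∂π/∂p_{Aroma} = 172 − 6p_{Aroma} + p_{Brew} = 0 ⇒ p_{Aroma} = 86/3 + (1/6)p_{Brew}.
The game is symmetric, so in equilibrium p_{Brew} = p_{Aroma}: the reaction function gives (5/6)p_{Aroma} = 86/3, hence p_{Aroma} = 34.4.
q_{Aroma} = 148 − 3·34.4 + 34.4 = 79.2.

79.2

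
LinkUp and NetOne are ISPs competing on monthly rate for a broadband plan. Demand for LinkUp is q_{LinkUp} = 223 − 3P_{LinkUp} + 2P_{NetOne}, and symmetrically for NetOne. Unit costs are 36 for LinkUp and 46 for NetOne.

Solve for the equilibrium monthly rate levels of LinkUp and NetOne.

LinkUp's profit: π = (P_{LinkUp} − 36)(223 − 3P_{LinkUp} + 2P_{NetOne}).
∂π/∂P_{LinkUp} = 331 − 6P_{LinkUp} + 2P_{NetOne} = 0 ⇒ P_{LinkUp} = 331/6 + (1/3)P_{NetOne}.
Similarly P_{NetOne} = 361/6 + (1/3)P_{LinkUp}.
Solving the two reaction functions simultaneously: (1 − (1/3)(1/3))P_{LinkUp} = 331/6 + (1/3)·(361/6), so (8/9)P_{LinkUp} = 677/9 and P_{LinkUp} = 84.625.
Then P_{NetOne} = 361/6 + (1/3)·84.625 = 88.375.

84.625, 88.375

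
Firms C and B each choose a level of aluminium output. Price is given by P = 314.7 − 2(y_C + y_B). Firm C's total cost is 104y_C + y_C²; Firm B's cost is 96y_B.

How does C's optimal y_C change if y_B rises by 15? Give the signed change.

Firm C's profit: π = y_C(314.7 − 2(y_C + y_B)) − 104y_C − y_C².
∂π/∂y_C = 210.7 − 6y_C − 2y_B = 0, so y_C = 2107/60 − (1/3)y_B.
The reaction-function slope is −1/3, so a 15-unit rise in y_B moves y_C by −1/3 × 15 = −5. C's best response falls — the actions are strategic substitutes.

-5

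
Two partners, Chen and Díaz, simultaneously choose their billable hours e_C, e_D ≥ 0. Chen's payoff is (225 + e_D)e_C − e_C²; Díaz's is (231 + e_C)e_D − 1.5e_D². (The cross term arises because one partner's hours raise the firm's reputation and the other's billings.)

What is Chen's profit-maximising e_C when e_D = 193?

209

Expanding Chen's payoff: 225e_C + e_De_C − e_C².
∂π/∂e_C = 225 + e_D − 2e_C = 0, so e_C = 112.5 + 0.5e_D.
At e_D = 193: e_C = 112.5 + 0.5·193 = 209.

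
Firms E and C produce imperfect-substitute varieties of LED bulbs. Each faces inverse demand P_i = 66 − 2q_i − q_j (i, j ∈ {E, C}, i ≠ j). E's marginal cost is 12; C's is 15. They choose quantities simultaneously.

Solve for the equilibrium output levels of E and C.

Firm E's profit: π = q_E(66 − 2q_E − q_C) − 12q_E.
∂π/∂q_E = 54 − 4q_E − q_C = 0 ⇒ q_E = 13.5 − 0.25q_C.
Similarly q_C = 12.75 − 0.25q_E.
Substituting the second reaction function into the first: q_E = 13.5 − 0.25(12.75 − 0.25q_E), which gives 0.9375q_E = 10.3125 ⇒ q_E = 11.
Then q_C = 12.75 − 0.25·11 = 10.

11, 10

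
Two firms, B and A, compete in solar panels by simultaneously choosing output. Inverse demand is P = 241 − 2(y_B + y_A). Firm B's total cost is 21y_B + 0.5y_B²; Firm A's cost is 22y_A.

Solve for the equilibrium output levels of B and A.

Firm B's profit: π = y_B(241 − 2(y_B + y_A)) − 21y_B − 0.5y_B².
∂π/∂y_B = 220 − 5y_B − 2y_A = 0, so y_B = 44 − 0.4y_A.
For A: ∂π/∂y_A = 219 − 4y_A − 2y_B = 0 ⇒ y_A = 54.75 − 0.5y_B.
Solving the two reaction functions simultaneously: (1 − (−0.4)(−0.5))y_B = 44 − 0.4·54.75, so 0.8y_B = 22.1 and y_B = 27.625.
Then y_A = 54.75 − 0.5·27.625 = 40.9375.

27.625, 40.9375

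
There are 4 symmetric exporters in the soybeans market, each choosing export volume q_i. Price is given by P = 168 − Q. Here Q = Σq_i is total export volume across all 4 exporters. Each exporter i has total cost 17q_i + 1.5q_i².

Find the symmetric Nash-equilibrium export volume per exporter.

A representative exporter's profit is π_i = q_i(168 − Q) − 17q_i − 1.5q_i², with Q = q_i + Σ_{j≠i} q_j.
First-order condition: 151 − 5q_i − Σ_{j≠i} q_j = 0.
Imposing symmetry (q_j = q for all j) turns Σ_{j≠i} q_j into 3q, so 151 = 8q and q = 18.875.

18.875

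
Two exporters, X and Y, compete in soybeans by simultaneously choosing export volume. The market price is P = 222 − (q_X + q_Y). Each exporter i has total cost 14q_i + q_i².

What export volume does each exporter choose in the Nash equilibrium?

Exporter X's profit: π = q_X(222 − (q_X + q_Y)) − 14q_X − q_X².
∂π/∂q_X = 208 − 4q_X − q_Y = 0, so q_X = 52 − 0.25q_Y.
Setting q_X = q_Y in the reaction function: q_X = 52 − 0.25q_X, so q_X = 52 / 1.25 = 41.6.

41.6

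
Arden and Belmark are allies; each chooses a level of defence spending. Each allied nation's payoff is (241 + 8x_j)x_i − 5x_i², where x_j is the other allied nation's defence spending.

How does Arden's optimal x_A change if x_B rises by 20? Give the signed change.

16

Arden's payoff is (241 + 8x_B)x_A − 5x_A².
∂π/∂x_A = 241 + 8x_B − 10x_A = 0, so x_A = 24.1 + 0.8x_B.
The reaction-function slope is 0.8, so a 20-unit rise in x_B moves x_A by 0.8 × 20 = 16. Arden's best response rises — the actions are strategic complements.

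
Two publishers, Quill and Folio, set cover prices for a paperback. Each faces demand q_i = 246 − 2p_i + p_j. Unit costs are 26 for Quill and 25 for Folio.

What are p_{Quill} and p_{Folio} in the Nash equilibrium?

Quill's profit: π = (p_{Quill} − 26)(246 − 2p_{Quill} + p_{Folio}).
∂π/∂p_{Quill} = 298 − 4p_{Quill} + p_{Folio} = 0 ⇒ p_{Quill} = 74.5 + 0.25p_{Folio}.
Similarly p_{Folio} = 74 + 0.25p_{Quill}.
Plugging p_{Folio} into Quill's best response: p_{Quill} = 74.5 + 0.25(74 + 0.25p_{Quill}) ⇒ 0.9375p_{Quill} = 93, so p_{Quill} = 99.2.
Then p_{Folio} = 74 + 0.25·99.2 = 98.8.

99.2, 98.8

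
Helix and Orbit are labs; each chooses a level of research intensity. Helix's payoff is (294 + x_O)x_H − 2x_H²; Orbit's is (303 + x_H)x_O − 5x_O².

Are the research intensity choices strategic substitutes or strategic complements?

Expanding Helix's payoff: 294x_H + x_Ox_H − 2x_H².
∂π/∂x_H = 294 + x_O − 4x_H = 0, so x_H = 73.5 + 0.25x_O.
The best-response slope dx_H/dx_O = 0.25 > 0: the reaction function is upward-sloping, so the choices are strategic complements.

strategic complements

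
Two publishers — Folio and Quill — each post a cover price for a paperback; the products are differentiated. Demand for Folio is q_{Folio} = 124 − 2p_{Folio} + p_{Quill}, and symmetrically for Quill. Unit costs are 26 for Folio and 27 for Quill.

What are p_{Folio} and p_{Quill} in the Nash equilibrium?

58.8, 59.2

Folio's profit: π = (p_{Folio} − 26)(124 − 2p_{Folio} + p_{Quill}).
∂π/∂p_{Folio} = 176 − 4p_{Folio} + p_{Quill} = 0 ⇒ p_{Folio} = 44 + 0.25p_{Quill}.
Similarly p_{Quill} = 44.5 + 0.25p_{Folio}.
Substituting the second reaction function into the first: p_{Folio} = 44 + 0.25(44.5 + 0.25p_{Folio}), which gives 0.9375p_{Folio} = 55.125 ⇒ p_{Folio} = 58.8.
Then p_{Quill} = 44.5 + 0.25·58.8 = 59.2.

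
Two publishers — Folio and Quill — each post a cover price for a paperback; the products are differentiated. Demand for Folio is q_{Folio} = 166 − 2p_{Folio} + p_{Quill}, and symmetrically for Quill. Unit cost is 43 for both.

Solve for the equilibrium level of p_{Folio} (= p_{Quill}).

84

Folio's profit: π = (p_{Folio} − 43)(166 − 2p_{Folio} + p_{Quill}).
∂π/∂p_{Folio} = 252 − 4p_{Folio} + p_{Quill} = 0 ⇒ p_{Folio} = 63 + 0.25p_{Quill}.
By symmetry p_{Quill} = p_{Folio}; substituting into the reaction function, 0.75p_{Folio} = 63 and p_{Folio} = 84.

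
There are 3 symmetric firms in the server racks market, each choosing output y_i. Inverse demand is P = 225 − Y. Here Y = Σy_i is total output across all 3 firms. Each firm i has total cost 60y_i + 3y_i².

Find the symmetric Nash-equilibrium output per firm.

A representative firm's profit is π_i = y_i(225 − Y) − 60y_i − 3y_i², with Y = y_i + Σ_{j≠i} y_j.
First-order condition: 165 − 8y_i − Σ_{j≠i} y_j = 0.
With identical firms, set every y_j = y: then 165 − 8y − 2y = 0, i.e. y = 165/10 = 16.5.

16.5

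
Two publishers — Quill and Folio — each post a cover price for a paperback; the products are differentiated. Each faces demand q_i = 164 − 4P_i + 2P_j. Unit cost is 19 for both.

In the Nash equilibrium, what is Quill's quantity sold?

84

Quill's profit: π = (P_{Quill} − 19)(164 − 4P_{Quill} + 2P_{Folio}).
∂π/∂P_{Quill} = 240 − 8P_{Quill} + 2P_{Folio} = 0 ⇒ P_{Quill} = 30 + 0.25P_{Folio}.
By symmetry P_{Folio} = P_{Quill}; substituting into the reaction function, 0.75P_{Quill} = 30 and P_{Quill} = 40.
q_{Quill} = 164 − 4·40 + 2·40 = 84.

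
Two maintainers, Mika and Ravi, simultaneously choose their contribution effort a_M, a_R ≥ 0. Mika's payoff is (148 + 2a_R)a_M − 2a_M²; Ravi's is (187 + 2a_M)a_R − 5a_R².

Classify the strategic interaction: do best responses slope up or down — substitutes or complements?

strategic complements

Expanding Mika's payoff: 148a_M + 2a_Ra_M − 2a_M².
∂π/∂a_M = 148 + 2a_R − 4a_M = 0, so a_M = 37 + 0.5a_R.
The best-response slope da_M/da_R = 0.5 > 0: the reaction function is upward-sloping, so the choices are strategic complements.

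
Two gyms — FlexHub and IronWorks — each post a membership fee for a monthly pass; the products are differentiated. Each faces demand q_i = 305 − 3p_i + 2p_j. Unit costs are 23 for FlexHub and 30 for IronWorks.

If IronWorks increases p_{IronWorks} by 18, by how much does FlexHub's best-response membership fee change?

FlexHub's profit: π = (p_{FlexHub} − 23)(305 − 3p_{FlexHub} + 2p_{IronWorks}).
∂π/∂p_{FlexHub} = 374 − 6p_{FlexHub} + 2p_{IronWorks} = 0 ⇒ p_{FlexHub} = 187/3 + (1/3)p_{IronWorks}.
The reaction-function slope is 1/3, so an 18-unit rise in p_{IronWorks} moves p_{FlexHub} by 1/3 × 18 = 6. FlexHub's best response rises — the actions are strategic complements.

6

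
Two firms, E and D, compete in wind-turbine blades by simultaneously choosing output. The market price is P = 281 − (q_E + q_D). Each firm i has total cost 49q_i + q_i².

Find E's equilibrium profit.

4305.92

Firm E's profit: π = q_E(281 − (q_E + q_D)) − 49q_E − q_E².
∂π/∂q_E = 232 − 4q_E − q_D = 0, so q_E = 58 − 0.25q_D.
The game is symmetric, so in equilibrium q_D = q_E: the reaction function gives 1.25q_E = 58, hence q_E = 46.4.
Price P = 281 − 92.8 = 188.2.
E's profit: (188.2 − 49)·46.4 − (46.4)² = 4305.92.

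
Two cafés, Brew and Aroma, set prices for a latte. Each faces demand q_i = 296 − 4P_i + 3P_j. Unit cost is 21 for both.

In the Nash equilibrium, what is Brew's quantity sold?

220

Brew's profit: π = (P_{Brew} − 21)(296 − 4P_{Brew} + 3P_{Aroma}).
∂π/∂P_{Brew} = 380 − 8P_{Brew} + 3P_{Aroma} = 0 ⇒ P_{Brew} = 47.5 + 0.375P_{Aroma}.
By symmetry P_{Aroma} = P_{Brew}; substituting into the reaction function, 0.625P_{Brew} = 47.5 and P_{Brew} = 76.
q_{Brew} = 296 − 4·76 + 3·76 = 220.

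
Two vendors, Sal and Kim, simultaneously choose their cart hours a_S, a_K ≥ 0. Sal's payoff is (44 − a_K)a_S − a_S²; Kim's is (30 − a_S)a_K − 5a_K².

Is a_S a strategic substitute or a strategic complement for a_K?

Expanding Sal's payoff: 44a_S − a_Ka_S − a_S².
∂π/∂a_S = 44 − a_K − 2a_S = 0, so a_S = 22 − 0.5a_K.
The best-response slope da_S/da_K = −0.5 < 0: the reaction function is downward-sloping, so the choices are strategic substitutes.

strategic substitutes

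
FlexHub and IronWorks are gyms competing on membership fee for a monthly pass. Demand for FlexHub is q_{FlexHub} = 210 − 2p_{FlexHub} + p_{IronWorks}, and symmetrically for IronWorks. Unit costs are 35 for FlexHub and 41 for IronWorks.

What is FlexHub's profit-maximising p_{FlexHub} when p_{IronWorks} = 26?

76.5

FlexHub's profit: π = (p_{FlexHub} − 35)(210 − 2p_{FlexHub} + p_{IronWorks}).
∂π/∂p_{FlexHub} = 280 − 4p_{FlexHub} + p_{IronWorks} = 0 ⇒ p_{FlexHub} = 70 + 0.25p_{IronWorks}.
At p_{IronWorks} = 26: p_{FlexHub} = 70 + 0.25·26 = 76.5.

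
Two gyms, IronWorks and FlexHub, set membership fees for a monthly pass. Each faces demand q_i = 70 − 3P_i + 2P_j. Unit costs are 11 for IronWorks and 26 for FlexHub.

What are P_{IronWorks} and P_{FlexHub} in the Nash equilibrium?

28.5625, 34.1875

IronWorks's profit: π = (P_{IronWorks} − 11)(70 − 3P_{IronWorks} + 2P_{FlexHub}).
∂π/∂P_{IronWorks} = 103 − 6P_{IronWorks} + 2P_{FlexHub} = 0 ⇒ P_{IronWorks} = 103/6 + (1/3)P_{FlexHub}.
Similarly P_{FlexHub} = 74/3 + (1/3)P_{IronWorks}.
Plugging P_{FlexHub} into IronWorks's best response: P_{IronWorks} = 103/6 + (1/3)(74/3 + (1/3)P_{IronWorks}) ⇒ (8/9)P_{IronWorks} = 457/18, so P_{IronWorks} = 28.5625.
Then P_{FlexHub} = 74/3 + (1/3)·28.5625 = 34.1875.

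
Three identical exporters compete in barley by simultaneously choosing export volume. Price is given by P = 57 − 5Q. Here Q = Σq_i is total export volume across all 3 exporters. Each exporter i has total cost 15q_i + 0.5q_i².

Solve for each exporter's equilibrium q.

2

A representative exporter's profit is π_i = q_i(57 − 5Q) − 15q_i − 0.5q_i², with Q = q_i + Σ_{j≠i} q_j.
First-order condition: 42 − 11q_i − 5Σ_{j≠i} q_j = 0.
In a symmetric equilibrium every exporter chooses the same q, so Σ_{j≠i} q_j = 2q. The condition becomes 42 − 21q = 0, giving q = 42/21 = 2.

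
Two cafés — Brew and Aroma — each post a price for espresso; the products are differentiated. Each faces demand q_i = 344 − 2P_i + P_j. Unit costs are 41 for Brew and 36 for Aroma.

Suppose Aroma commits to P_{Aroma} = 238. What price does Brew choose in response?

Brew's profit: π = (P_{Brew} − 41)(344 − 2P_{Brew} + P_{Aroma}).
∂π/∂P_{Brew} = 426 − 4P_{Brew} + P_{Aroma} = 0 ⇒ P_{Brew} = 106.5 + 0.25P_{Aroma}.
At P_{Aroma} = 238: P_{Brew} = 106.5 + 0.25·238 = 166.

166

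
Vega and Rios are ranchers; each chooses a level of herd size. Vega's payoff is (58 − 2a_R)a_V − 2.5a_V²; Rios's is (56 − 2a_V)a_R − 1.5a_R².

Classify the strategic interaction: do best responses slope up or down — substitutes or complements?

Expanding Vega's payoff: 58a_V − 2a_Ra_V − 2.5a_V².
∂π/∂a_V = 58 − 2a_R − 5a_V = 0, so a_V = 11.6 − 0.4a_R.
The best-response slope da_V/da_R = −0.4 < 0: the reaction function is downward-sloping, so the choices are strategic substitutes.

strategic substitutes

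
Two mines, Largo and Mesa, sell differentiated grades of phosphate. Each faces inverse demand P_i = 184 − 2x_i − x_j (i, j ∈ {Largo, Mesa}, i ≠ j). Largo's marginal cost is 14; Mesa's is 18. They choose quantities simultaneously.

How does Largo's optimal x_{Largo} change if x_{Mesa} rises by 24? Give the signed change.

Mine Largo's profit: π = x_{Largo}(184 − 2x_{Largo} − x_{Mesa}) − 14x_{Largo}.
∂π/∂x_{Largo} = 170 − 4x_{Largo} − x_{Mesa} = 0 ⇒ x_{Largo} = 42.5 − 0.25x_{Mesa}.
The reaction-function slope is −0.25, so a 24-unit rise in x_{Mesa} moves x_{Largo} by −0.25 × 24 = −6. Largo's best response falls — the actions are strategic substitutes.

-6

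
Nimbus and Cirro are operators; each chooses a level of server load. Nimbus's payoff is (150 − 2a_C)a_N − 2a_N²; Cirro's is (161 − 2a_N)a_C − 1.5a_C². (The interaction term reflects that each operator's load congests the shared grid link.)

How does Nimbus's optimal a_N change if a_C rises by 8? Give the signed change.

-4

Expanding Nimbus's payoff: 150a_N − 2a_Ca_N − 2a_N².
∂π/∂a_N = 150 − 2a_C − 4a_N = 0, so a_N = 37.5 − 0.5a_C.
The reaction-function slope is −0.5, so an 8-unit rise in a_C moves a_N by −0.5 × 8 = −4. Nimbus's best response falls — the actions are strategic substitutes.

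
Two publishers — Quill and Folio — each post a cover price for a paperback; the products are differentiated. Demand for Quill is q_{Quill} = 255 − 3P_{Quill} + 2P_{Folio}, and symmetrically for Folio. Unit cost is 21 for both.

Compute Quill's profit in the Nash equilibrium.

10266.75

Quill's profit: π = (P_{Quill} − 21)(255 − 3P_{Quill} + 2P_{Folio}).
∂π/∂P_{Quill} = 318 − 6P_{Quill} + 2P_{Folio} = 0 ⇒ P_{Quill} = 53 + (1/3)P_{Folio}.
By symmetry P_{Folio} = P_{Quill}; substituting into the reaction function, (2/3)P_{Quill} = 53 and P_{Quill} = 79.5.
q_{Quill} = 255 − 3·79.5 + 2·79.5 = 175.5.
Profit = (79.5 − 21)·175.5 = 10266.75.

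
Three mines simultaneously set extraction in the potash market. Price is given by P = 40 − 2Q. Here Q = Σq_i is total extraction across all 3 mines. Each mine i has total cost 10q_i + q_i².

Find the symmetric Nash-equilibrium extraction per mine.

3

A representative mine's profit is π_i = q_i(40 − 2Q) − 10q_i − q_i², with Q = q_i + Σ_{j≠i} q_j.
First-order condition: 30 − 6q_i − 2Σ_{j≠i} q_j = 0.
With identical mines, set every q_j = q: then 30 − 6q − 4q = 0, i.e. q = 30/10 = 3.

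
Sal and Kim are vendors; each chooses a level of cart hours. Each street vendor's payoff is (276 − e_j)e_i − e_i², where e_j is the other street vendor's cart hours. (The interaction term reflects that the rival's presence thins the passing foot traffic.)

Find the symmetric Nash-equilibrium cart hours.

Sal's payoff is (276 − e_K)e_S − e_S².
∂π/∂e_S = 276 − e_K − 2e_S = 0, so e_S = 138 − 0.5e_K.
Setting e_S = e_K in the reaction function: e_S = 138 − 0.5e_S, so e_S = 138 / 1.5 = 92.

92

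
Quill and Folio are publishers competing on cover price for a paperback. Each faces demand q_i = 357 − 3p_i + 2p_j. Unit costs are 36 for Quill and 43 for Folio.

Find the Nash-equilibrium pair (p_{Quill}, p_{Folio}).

Quill's profit: π = (p_{Quill} − 36)(357 − 3p_{Quill} + 2p_{Folio}).
∂π/∂p_{Quill} = 465 − 6p_{Quill} + 2p_{Folio} = 0 ⇒ p_{Quill} = 77.5 + (1/3)p_{Folio}.
Similarly p_{Folio} = 81 + (1/3)p_{Quill}.
Solving the two reaction functions simultaneously: (1 − (1/3)(1/3))p_{Quill} = 77.5 + (1/3)·81, so (8/9)p_{Quill} = 104.5 and p_{Quill} = 117.5625.
Then p_{Folio} = 81 + (1/3)·117.5625 = 120.1875.

117.5625, 120.1875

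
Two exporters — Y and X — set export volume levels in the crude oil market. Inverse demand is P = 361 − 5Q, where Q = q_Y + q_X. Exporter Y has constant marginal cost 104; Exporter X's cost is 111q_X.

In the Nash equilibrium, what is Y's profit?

Exporter Y's profit: π = q_Y(361 − 5(q_Y + q_X)) − 104q_Y.
∂π/∂q_Y = 257 − 10q_Y − 5q_X = 0, so q_Y = 25.7 − 0.5q_X.
By the same steps for X: q_X = 25 − 0.5q_Y.
Plugging q_X into Y's best response: q_Y = 25.7 − 0.5(25 − 0.5q_Y) ⇒ 0.75q_Y = 13.2, so q_Y = 17.6.
Then q_X = 25 − 0.5·17.6 = 16.2.
Price P = 361 − 5·33.8 = 192.
Y's profit: (192 − 104)·17.6 = 1548.8.

1548.8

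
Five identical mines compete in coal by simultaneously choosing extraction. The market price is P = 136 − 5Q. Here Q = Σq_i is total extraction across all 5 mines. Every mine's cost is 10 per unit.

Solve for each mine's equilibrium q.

4.2

A representative mine's profit is π_i = q_i(136 − 5Q) − 10q_i, with Q = q_i + Σ_{j≠i} q_j.
First-order condition: 126 − 10q_i − 5Σ_{j≠i} q_j = 0.
Imposing symmetry (q_j = q for all j) turns Σ_{j≠i} q_j into 4q, so 126 = 30q and q = 4.2.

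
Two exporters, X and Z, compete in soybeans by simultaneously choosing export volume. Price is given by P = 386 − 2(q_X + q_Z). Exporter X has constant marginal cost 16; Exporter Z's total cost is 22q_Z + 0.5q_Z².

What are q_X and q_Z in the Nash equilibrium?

Exporter X's profit: π = q_X(386 − 2(q_X + q_Z)) − 16q_X.
∂π/∂q_X = 370 − 4q_X − 2q_Z = 0, so q_X = 92.5 − 0.5q_Z.
For Z: ∂π/∂q_Z = 364 − 5q_Z − 2q_X = 0 ⇒ q_Z = 72.8 − 0.4q_X.
Solving the two reaction functions simultaneously: (1 − (−0.5)(−0.4))q_X = 92.5 − 0.5·72.8, so 0.8q_X = 56.1 and q_X = 70.125.
Then q_Z = 72.8 − 0.4·70.125 = 44.75.

70.125, 44.75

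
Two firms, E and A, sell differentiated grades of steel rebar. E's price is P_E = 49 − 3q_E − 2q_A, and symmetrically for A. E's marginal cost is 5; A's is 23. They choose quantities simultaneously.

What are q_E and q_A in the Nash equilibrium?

Firm E's profit: π = q_E(49 − 3q_E − 2q_A) − 5q_E.
∂π/∂q_E = 44 − 6q_E − 2q_A = 0 ⇒ q_E = 22/3 − (1/3)q_A.
Similarly q_A = 13/3 − (1/3)q_E.
Solving the two reaction functions simultaneously: (1 − (−1/3)(−1/3))q_E = 22/3 − (1/3)·(13/3), so (8/9)q_E = 53/9 and q_E = 6.625.
Then q_A = 13/3 − (1/3)·6.625 = 2.125.

6.625, 2.125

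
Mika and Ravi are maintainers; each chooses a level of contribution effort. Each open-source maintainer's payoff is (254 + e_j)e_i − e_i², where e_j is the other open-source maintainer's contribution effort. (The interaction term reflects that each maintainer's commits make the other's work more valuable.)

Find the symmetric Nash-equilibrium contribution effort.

254

Mika's payoff is (254 + e_R)e_M − e_M².
∂π/∂e_M = 254 + e_R − 2e_M = 0, so e_M = 127 + 0.5e_R.
Setting e_M = e_R in the reaction function: e_M = 127 + 0.5e_M, so e_M = 127 / 0.5 = 254.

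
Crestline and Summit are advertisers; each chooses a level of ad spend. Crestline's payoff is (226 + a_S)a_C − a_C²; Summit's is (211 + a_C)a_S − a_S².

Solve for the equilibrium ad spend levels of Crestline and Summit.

Expanding Crestline's payoff: 226a_C + a_Sa_C − a_C².
∂π/∂a_C = 226 + a_S − 2a_C = 0, so a_C = 113 + 0.5a_S.
Likewise for Summit: a_S = 105.5 + 0.5a_C.
Solving the two reaction functions simultaneously: (1 − (0.5)(0.5))a_C = 113 + 0.5·105.5, so 0.75a_C = 165.75 and a_C = 221.
Then a_S = 105.5 + 0.5·221 = 216.

221, 216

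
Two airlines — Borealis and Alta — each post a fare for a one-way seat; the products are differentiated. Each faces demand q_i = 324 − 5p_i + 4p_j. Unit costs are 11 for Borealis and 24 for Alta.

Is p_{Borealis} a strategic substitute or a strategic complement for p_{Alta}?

strategic complements

Borealis's profit: π = (p_{Borealis} − 11)(324 − 5p_{Borealis} + 4p_{Alta}).
∂π/∂p_{Borealis} = 379 − 10p_{Borealis} + 4p_{Alta} = 0 ⇒ p_{Borealis} = 37.9 + 0.4p_{Alta}.
The best-response slope dp_{Borealis}/dp_{Alta} = 0.4 > 0: the reaction function is upward-sloping, so the choices are strategic complements.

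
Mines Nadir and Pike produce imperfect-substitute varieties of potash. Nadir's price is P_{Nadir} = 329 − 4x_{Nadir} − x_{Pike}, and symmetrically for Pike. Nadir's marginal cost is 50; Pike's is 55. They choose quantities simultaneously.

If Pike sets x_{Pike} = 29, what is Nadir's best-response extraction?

31.25

Mine Nadir's profit: π = x_{Nadir}(329 − 4x_{Nadir} − x_{Pike}) − 50x_{Nadir}.
∂π/∂x_{Nadir} = 279 − 8x_{Nadir} − x_{Pike} = 0 ⇒ x_{Nadir} = 34.875 − 0.125x_{Pike}.
At x_{Pike} = 29: x_{Nadir} = 34.875 − 0.125·29 = 31.25.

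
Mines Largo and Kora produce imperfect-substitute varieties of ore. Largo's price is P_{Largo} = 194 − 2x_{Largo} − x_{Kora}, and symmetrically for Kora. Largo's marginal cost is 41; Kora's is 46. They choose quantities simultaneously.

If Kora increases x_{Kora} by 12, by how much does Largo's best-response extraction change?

Mine Largo's profit: π = x_{Largo}(194 − 2x_{Largo} − x_{Kora}) − 41x_{Largo}.
∂π/∂x_{Largo} = 153 − 4x_{Largo} − x_{Kora} = 0 ⇒ x_{Largo} = 38.25 − 0.25x_{Kora}.
The reaction-function slope is −0.25, so a 12-unit rise in x_{Kora} moves x_{Largo} by −0.25 × 12 = −3. Largo's best response falls — the actions are strategic substitutes.

-3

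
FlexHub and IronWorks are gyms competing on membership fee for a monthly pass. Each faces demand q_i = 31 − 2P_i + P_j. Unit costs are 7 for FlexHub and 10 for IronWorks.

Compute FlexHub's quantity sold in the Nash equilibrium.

16.8

FlexHub's profit: π = (P_{FlexHub} − 7)(31 − 2P_{FlexHub} + P_{IronWorks}).
∂π/∂P_{FlexHub} = 45 − 4P_{FlexHub} + P_{IronWorks} = 0 ⇒ P_{FlexHub} = 11.25 + 0.25P_{IronWorks}.
Similarly P_{IronWorks} = 12.75 + 0.25P_{FlexHub}.
Substituting the second reaction function into the first: P_{FlexHub} = 11.25 + 0.25(12.75 + 0.25P_{FlexHub}), which gives 0.9375P_{FlexHub} = 14.4375 ⇒ P_{FlexHub} = 15.4.
Then P_{IronWorks} = 12.75 + 0.25·15.4 = 16.6.
q_{FlexHub} = 31 − 2·15.4 + 16.6 = 16.8.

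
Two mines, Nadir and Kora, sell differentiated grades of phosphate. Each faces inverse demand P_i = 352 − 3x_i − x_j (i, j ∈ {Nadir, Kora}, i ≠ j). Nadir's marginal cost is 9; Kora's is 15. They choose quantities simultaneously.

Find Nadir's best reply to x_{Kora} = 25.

Mine Nadir's profit: π = x_{Nadir}(352 − 3x_{Nadir} − x_{Kora}) − 9x_{Nadir}.
∂π/∂x_{Nadir} = 343 − 6x_{Nadir} − x_{Kora} = 0 ⇒ x_{Nadir} = 343/6 − (1/6)x_{Kora}.
At x_{Kora} = 25: x_{Nadir} = 343/6 − (1/6)·25 = 53.

53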